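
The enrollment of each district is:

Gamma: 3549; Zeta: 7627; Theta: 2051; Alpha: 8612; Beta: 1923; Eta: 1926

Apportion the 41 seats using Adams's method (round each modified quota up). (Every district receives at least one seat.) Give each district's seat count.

Standard divisor 25688/41 ≈ 626.537; standard quotas: Gamma 5.664, Zeta 12.173, Theta 3.274, Alpha 13.745, Beta 3.069, Eta 3.074.
Rounding up gives 6, 13, 4, 14, 4, 4 = 45 seats, so the divisor must be adjusted.
With modified divisor 670: modified quotas Gamma 5.297, Zeta 11.384, Theta 3.061, Alpha 12.854, Beta 2.870, Eta 2.875.
Rounding up: Gamma 6, Zeta 12, Theta 4, Alpha 13, Beta 3, Eta 3 (total 41).

Gamma 6; Zeta 12; Theta 4; Alpha 13; Beta 3; Eta 3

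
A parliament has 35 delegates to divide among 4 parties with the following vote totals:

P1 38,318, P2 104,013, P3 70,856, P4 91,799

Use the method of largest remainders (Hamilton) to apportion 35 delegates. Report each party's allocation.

Standard divisor: 304986 ÷ 35 ≈ 8713.886.
Standard quotas: P1 4.3973, P2 11.9365, P3 8.1314, P4 10.5348.
Lower quotas: P1 4, P2 11, P3 8, P4 10 (sum 33, leaving 2 seats).
Remainders in descending order: P2 0.9365, P4 0.5348, P1 0.3973, P3 0.1314.
Largest remainders: P2, P4 receive the extra seats.

P1 4, P2 12, P3 8, P4 11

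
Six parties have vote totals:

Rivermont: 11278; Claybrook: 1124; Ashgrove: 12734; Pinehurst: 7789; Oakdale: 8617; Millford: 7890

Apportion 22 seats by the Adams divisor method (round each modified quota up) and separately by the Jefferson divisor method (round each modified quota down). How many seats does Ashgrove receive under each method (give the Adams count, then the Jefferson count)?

Adams: Rivermont 5, Claybrook 1, Ashgrove 5, Pinehurst 3, Oakdale 4, Millford 4.
Jefferson: Rivermont 5, Claybrook 0, Ashgrove 6, Pinehurst 3, Oakdale 4, Millford 4.
Ashgrove gets 5 under Adams and 6 under Jefferson.

5 and 6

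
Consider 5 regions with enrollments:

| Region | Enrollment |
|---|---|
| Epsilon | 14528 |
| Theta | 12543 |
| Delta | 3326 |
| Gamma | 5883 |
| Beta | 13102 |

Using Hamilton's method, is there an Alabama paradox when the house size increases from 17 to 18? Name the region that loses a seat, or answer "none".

none

At 17 seats: Epsilon 5, Theta 4, Delta 1, Gamma 2, Beta 5.
At 18 seats: Epsilon 5, Theta 5, Delta 1, Gamma 2, Beta 5.
No region's allocation decreased.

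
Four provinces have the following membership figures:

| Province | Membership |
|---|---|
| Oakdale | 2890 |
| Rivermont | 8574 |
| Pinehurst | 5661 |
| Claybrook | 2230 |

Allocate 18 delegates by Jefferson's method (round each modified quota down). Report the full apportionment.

Standard divisor 19355/18 ≈ 1075.278; standard quotas: Oakdale 2.688, Rivermont 7.974, Pinehurst 5.265, Claybrook 2.074.
Rounding down gives 2, 7, 5, 2 = 16 seats, so the divisor must be adjusted.
With modified divisor 955.87: modified quotas Oakdale 3.023, Rivermont 8.970, Pinehurst 5.922, Claybrook 2.333.
Rounding down: Oakdale 3, Rivermont 8, Pinehurst 5, Claybrook 2 (total 18).

Oakdale: 3, Rivermont: 8, Pinehurst: 5, Claybrook: 2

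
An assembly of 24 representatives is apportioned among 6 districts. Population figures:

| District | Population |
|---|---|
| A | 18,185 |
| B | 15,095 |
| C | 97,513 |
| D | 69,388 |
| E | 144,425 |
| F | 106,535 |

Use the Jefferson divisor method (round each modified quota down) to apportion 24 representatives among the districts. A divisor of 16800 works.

With modified divisor 16800: modified quotas A 1.082, B 0.899, C 5.804, D 4.130, E 8.597, F 6.341.
Rounding down: A 1, B 0, C 5, D 4, E 8, F 6 (total 24).

A: 1; B: 0; C: 5; D: 4; E: 8; F: 6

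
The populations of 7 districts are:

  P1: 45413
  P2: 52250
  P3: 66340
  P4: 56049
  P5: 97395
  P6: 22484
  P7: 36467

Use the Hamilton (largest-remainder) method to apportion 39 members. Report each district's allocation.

P1 5, P2 5, P3 7, P4 6, P5 10, P6 2, P7 4

Standard divisor: 376398 ÷ 39 ≈ 9651.231.
Standard quotas: P1 4.7054, P2 5.4138, P3 6.8737, P4 5.8074, P5 10.0915, P6 2.3297, P7 3.7785.
Lower quotas: P1 4, P2 5, P3 6, P4 5, P5 10, P6 2, P7 3 (sum 35, leaving 4 seats).
Remainders in descending order: P3 0.8737, P4 0.8074, P7 0.7785, P1 0.7054, P2 0.4138, P6 0.3297, P5 0.0915.
Largest remainders: P3, P4, P7, P1 receive the extra seats.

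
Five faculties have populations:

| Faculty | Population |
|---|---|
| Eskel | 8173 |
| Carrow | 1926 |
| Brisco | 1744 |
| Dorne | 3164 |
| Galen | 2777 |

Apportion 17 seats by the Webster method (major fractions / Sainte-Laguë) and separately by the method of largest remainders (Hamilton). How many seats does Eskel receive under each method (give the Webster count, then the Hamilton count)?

7 and 8

Webster: Eskel 7, Carrow 2, Brisco 2, Dorne 3, Galen 3.
Hamilton: Eskel 8, Carrow 2, Brisco 2, Dorne 3, Galen 2.
Eskel gets 7 under Webster and 8 under Hamilton.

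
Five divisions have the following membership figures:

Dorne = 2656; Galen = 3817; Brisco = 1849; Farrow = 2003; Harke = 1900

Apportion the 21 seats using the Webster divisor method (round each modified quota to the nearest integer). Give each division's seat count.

Dorne 5, Galen 7, Brisco 3, Farrow 3, Harke 3

Standard divisor 12225/21 ≈ 582.143; standard quotas: Dorne 4.562, Galen 6.557, Brisco 3.176, Farrow 3.441, Harke 3.264.
Rounding to the nearest integer gives Dorne 5, Galen 7, Brisco 3, Farrow 3, Harke 3 — total 21, matching the house size, so no adjustment is needed.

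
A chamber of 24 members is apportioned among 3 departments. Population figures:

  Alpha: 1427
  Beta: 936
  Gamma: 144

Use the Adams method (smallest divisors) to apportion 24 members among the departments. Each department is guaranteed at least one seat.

Alpha: 13, Beta: 9, Gamma: 2

Standard divisor 2507/24 ≈ 104.458; standard quotas: Alpha 13.661, Beta 8.961, Gamma 1.379.
Rounding up gives 14, 9, 2 = 25 seats, so the divisor must be adjusted.
With modified divisor 110: modified quotas Alpha 12.973, Beta 8.509, Gamma 1.309.
Rounding up: Alpha 13, Beta 9, Gamma 2 (total 24).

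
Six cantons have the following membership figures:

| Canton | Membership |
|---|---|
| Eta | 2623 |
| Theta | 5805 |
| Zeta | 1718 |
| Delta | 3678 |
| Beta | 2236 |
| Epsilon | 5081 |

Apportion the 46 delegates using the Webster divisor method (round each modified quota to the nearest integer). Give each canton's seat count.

Standard divisor 21141/46 ≈ 459.587; standard quotas: Eta 5.707, Theta 12.631, Zeta 3.738, Delta 8.003, Beta 4.865, Epsilon 11.056.
Rounding to the nearest integer gives 6, 13, 4, 8, 5, 11 = 47 seats, so the divisor must be adjusted.
With modified divisor 470: modified quotas Eta 5.581, Theta 12.351, Zeta 3.655, Delta 7.826, Beta 4.757, Epsilon 10.811.
Rounding to the nearest integer: Eta 6, Theta 12, Zeta 4, Delta 8, Beta 5, Epsilon 11 (total 46).

Eta 6, Theta 12, Zeta 4, Delta 8, Beta 5, Epsilon 11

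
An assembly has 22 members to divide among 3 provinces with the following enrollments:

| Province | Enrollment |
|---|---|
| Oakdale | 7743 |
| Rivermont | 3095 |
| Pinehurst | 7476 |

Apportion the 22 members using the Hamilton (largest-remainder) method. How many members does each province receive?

Standard divisor: 18314 ÷ 22 ≈ 832.455.
Standard quotas: Oakdale 9.3014, Rivermont 3.7179, Pinehurst 8.9807.
Lower quotas: Oakdale 9, Rivermont 3, Pinehurst 8 (sum 20, leaving 2 seats).
Remainders in descending order: Pinehurst 0.9807, Rivermont 0.7179, Oakdale 0.3014.
The surplus seats go to Pinehurst, Rivermont.

Oakdale 9, Rivermont 4, Pinehurst 9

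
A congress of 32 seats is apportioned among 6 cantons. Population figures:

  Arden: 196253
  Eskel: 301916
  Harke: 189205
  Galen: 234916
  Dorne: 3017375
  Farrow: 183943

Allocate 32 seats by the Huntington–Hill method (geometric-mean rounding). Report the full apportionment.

Arden 2, Eskel 2, Harke 2, Galen 2, Dorne 23, Farrow 1

With divisor 131928: modified quotas Arden 1.488, Eskel 2.288, Harke 1.434, Galen 1.781, Dorne 22.871, Farrow 1.394.
Geometric-mean thresholds: Arden √(1·2)=1.414, Eskel √(2·3)=2.449, Harke √(1·2)=1.414, Galen √(1·2)=1.414, Dorne √(22·23)=22.494, Farrow √(1·2)=1.414.
Each quota rounded against its threshold gives Arden 2, Eskel 2, Harke 2, Galen 2, Dorne 23, Farrow 1 (total 32).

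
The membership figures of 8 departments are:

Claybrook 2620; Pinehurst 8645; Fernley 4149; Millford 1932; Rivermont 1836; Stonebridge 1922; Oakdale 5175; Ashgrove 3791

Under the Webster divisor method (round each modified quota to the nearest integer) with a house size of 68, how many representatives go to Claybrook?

Standard divisor 30070/68 ≈ 442.206; standard quotas: Claybrook 5.925, Pinehurst 19.550, Fernley 9.383, Millford 4.369, Rivermont 4.152, Stonebridge 4.346, Oakdale 11.703, Ashgrove 8.573.
Rounding to the nearest integer gives Claybrook 6, Pinehurst 20, Fernley 9, Millford 4, Rivermont 4, Stonebridge 4, Oakdale 12, Ashgrove 9 — total 68, matching the house size, so no adjustment is needed.
Claybrook receives 6.

6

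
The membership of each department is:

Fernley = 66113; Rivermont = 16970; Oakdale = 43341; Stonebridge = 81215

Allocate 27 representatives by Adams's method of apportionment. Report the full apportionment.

Standard divisor 207639/27 ≈ 7690.333; standard quotas: Fernley 8.597, Rivermont 2.207, Oakdale 5.636, Stonebridge 10.561.
Rounding up gives 9, 3, 6, 11 = 29 seats, so the divisor must be adjusted.
With modified divisor 8400: modified quotas Fernley 7.871, Rivermont 2.020, Oakdale 5.160, Stonebridge 9.668.
Rounding up: Fernley 8, Rivermont 3, Oakdale 6, Stonebridge 10 (total 27).

Fernley 8, Rivermont 3, Oakdale 6, Stonebridge 10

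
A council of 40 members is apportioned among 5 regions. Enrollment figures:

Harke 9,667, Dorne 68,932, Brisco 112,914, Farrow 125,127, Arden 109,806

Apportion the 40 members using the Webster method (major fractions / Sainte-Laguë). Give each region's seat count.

Standard divisor 426446/40 ≈ 10661.15; standard quotas: Harke 0.907, Dorne 6.466, Brisco 10.591, Farrow 11.737, Arden 10.300.
Rounding to the nearest integer gives Harke 1, Dorne 6, Brisco 11, Farrow 12, Arden 10 — total 40, matching the house size, so no adjustment is needed.

Harke=1, Dorne=6, Brisco=11, Farrow=12, Arden=10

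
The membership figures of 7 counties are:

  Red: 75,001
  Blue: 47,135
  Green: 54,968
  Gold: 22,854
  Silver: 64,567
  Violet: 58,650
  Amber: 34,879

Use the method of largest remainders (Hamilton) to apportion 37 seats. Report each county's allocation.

Red: 8; Blue: 5; Green: 6; Gold: 2; Silver: 7; Violet: 6; Amber: 3

Total 358054; standard divisor 358054/37 ≈ 9677.135.
Standard quotas: Red 7.7503, Blue 4.8708, Green 5.6802, Gold 2.3616, Silver 6.6721, Violet 6.0607, Amber 3.6043.
Lower quotas: Red 7, Blue 4, Green 5, Gold 2, Silver 6, Violet 6, Amber 3 (sum 33, leaving 4 seats).
Remainders in descending order: Blue 0.8708, Red 0.7503, Green 0.6802, Silver 0.6721, Amber 0.6043, Gold 0.3616, Violet 0.0607.
Largest remainders: Blue, Red, Green, Silver receive the extra seats.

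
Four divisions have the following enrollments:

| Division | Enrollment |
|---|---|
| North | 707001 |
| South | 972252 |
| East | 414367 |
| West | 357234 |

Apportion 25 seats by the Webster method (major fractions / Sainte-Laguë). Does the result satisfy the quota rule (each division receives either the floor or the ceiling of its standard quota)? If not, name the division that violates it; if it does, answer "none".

Standard quotas: North 7.212, South 9.917, East 4.227, West 3.644.
Webster allocation: North 7, South 10, East 4, West 4.
Every allocation lies between the lower and upper quota.

none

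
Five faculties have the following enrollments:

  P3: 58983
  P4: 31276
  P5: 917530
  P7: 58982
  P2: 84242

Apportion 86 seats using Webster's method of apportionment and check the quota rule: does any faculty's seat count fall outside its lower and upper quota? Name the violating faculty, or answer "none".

Standard quotas: P3 4.407, P4 2.337, P5 68.555, P7 4.407, P2 6.294.
Webster allocation: P3 4, P4 2, P5 70, P7 4, P2 6.
P5 has quota 68.555 (lower 68, upper 69) but receives 70 — outside the quota interval.

P5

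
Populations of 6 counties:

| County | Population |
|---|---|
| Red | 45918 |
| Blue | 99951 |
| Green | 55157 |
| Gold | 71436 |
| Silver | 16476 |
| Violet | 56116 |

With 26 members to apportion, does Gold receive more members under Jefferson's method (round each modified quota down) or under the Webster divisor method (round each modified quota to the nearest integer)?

Jefferson

Jefferson: Red 3, Blue 8, Green 4, Gold 6, Silver 1, Violet 4.
Webster: Red 4, Blue 8, Green 4, Gold 5, Silver 1, Violet 4.
Gold gets 6 under Jefferson and 5 under Webster.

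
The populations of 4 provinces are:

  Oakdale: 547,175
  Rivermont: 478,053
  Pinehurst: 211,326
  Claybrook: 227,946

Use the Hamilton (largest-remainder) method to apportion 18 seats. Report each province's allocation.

Oakdale: 7, Rivermont: 6, Pinehurst: 2, Claybrook: 3

Total 1464500; standard divisor 1464500/18 ≈ 81361.111.
Standard quotas: Oakdale 6.7253, Rivermont 5.8757, Pinehurst 2.5974, Claybrook 2.8017.
Lower quotas: Oakdale 6, Rivermont 5, Pinehurst 2, Claybrook 2 (sum 15, leaving 3 seats).
Remainders in descending order: Rivermont 0.8757, Claybrook 0.8017, Oakdale 0.7253, Pinehurst 0.5974.
Largest remainders: Rivermont, Claybrook, Oakdale receive the extra seats.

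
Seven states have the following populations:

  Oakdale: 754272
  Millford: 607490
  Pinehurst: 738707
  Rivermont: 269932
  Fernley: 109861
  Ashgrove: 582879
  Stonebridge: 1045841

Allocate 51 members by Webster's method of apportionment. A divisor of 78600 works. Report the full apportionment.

With modified divisor 78600: modified quotas Oakdale 9.596, Millford 7.729, Pinehurst 9.398, Rivermont 3.434, Fernley 1.398, Ashgrove 7.416, Stonebridge 13.306.
Rounding to the nearest integer: Oakdale 10, Millford 8, Pinehurst 9, Rivermont 3, Fernley 1, Ashgrove 7, Stonebridge 13 (total 51).

Oakdale 10, Millford 8, Pinehurst 9, Rivermont 3, Fernley 1, Ashgrove 7, Stonebridge 13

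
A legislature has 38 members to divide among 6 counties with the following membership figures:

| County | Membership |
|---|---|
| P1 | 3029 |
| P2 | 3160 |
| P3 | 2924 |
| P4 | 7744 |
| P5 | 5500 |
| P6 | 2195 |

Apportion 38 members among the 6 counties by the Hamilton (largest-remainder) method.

The standard divisor is 24552/38 ≈ 646.105.
Standard quotas: P1 4.6881, P2 4.8908, P3 4.5256, P4 11.9857, P5 8.5125, P6 3.3973.
Lower quotas: P1 4, P2 4, P3 4, P4 11, P5 8, P6 3 (sum 34, leaving 4 seats).
Remainders in descending order: P4 0.9857, P2 0.8908, P1 0.6881, P3 0.5256, P5 0.5125, P6 0.3973.
The surplus seats go to P4, P2, P1, P3.

P1: 5, P2: 5, P3: 5, P4: 12, P5: 8, P6: 3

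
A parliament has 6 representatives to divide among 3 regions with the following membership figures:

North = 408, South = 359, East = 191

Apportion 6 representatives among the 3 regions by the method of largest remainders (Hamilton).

Standard divisor: 958 ÷ 6 ≈ 159.667.
Standard quotas: North 2.555, South 2.248, East 1.196.
Lower quotas: North 2, South 2, East 1 (sum 5, leaving 1 seat).
Remainders in descending order: North 0.555, South 0.248, East 0.196.
Largest remainder: North receives the extra seat.

North 3, South 2, East 1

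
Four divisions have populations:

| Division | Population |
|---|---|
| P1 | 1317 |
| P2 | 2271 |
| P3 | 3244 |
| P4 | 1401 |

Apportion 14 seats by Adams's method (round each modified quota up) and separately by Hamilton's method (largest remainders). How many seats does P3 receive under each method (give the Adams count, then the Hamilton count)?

5 and 6

Adams: P1 2, P2 4, P3 5, P4 3.
Hamilton: P1 2, P2 4, P3 6, P4 2.
P3 gets 5 under Adams and 6 under Hamilton.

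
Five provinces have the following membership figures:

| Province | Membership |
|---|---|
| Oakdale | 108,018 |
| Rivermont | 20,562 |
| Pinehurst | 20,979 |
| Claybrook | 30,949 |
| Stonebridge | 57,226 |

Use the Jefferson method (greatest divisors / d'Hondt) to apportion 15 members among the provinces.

Oakdale 7; Rivermont 1; Pinehurst 1; Claybrook 2; Stonebridge 4

Standard divisor 237734/15 ≈ 15848.933; standard quotas: Oakdale 6.815, Rivermont 1.297, Pinehurst 1.324, Claybrook 1.953, Stonebridge 3.611.
Rounding down gives 6, 1, 1, 1, 3 = 12 seats, so the divisor must be adjusted.
With modified divisor 13900: modified quotas Oakdale 7.771, Rivermont 1.479, Pinehurst 1.509, Claybrook 2.227, Stonebridge 4.117.
Rounding down: Oakdale 7, Rivermont 1, Pinehurst 1, Claybrook 2, Stonebridge 4 (total 15).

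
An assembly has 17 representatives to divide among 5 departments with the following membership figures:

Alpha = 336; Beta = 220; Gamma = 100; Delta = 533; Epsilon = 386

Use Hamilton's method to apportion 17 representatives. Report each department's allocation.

Alpha 4, Beta 2, Gamma 1, Delta 6, Epsilon 4

Standard divisor: 1575 ÷ 17 ≈ 92.647.
Standard quotas: Alpha 3.627, Beta 2.375, Gamma 1.079, Delta 5.753, Epsilon 4.166.
Lower quotas: Alpha 3, Beta 2, Gamma 1, Delta 5, Epsilon 4 (sum 15, leaving 2 seats).
Remainders in descending order: Delta 0.753, Alpha 0.627, Beta 0.375, Epsilon 0.166, Gamma 0.079.
Largest remainders: Delta, Alpha receive the extra seats.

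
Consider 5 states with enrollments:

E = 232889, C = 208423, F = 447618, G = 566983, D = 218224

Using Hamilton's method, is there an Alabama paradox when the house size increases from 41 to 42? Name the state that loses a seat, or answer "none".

At 41 seats: E 6, C 5, F 11, G 14, D 5.
At 42 seats: E 6, C 5, F 11, G 14, D 6.
No state's allocation decreased.

none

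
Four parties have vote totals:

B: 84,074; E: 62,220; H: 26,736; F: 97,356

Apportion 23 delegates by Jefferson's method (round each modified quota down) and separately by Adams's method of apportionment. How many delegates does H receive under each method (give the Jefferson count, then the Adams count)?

2 and 3

Jefferson: B 7, E 5, H 2, F 9.
Adams: B 7, E 5, H 3, F 8.
H gets 2 under Jefferson and 3 under Adams.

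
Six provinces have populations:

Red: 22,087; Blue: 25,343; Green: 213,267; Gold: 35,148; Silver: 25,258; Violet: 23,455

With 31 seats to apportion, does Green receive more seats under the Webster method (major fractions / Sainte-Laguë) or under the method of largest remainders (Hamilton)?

Webster

Webster: Red 2, Blue 2, Green 20, Gold 3, Silver 2, Violet 2.
Hamilton: Red 2, Blue 3, Green 19, Gold 3, Silver 2, Violet 2.
Green gets 20 under Webster and 19 under Hamilton.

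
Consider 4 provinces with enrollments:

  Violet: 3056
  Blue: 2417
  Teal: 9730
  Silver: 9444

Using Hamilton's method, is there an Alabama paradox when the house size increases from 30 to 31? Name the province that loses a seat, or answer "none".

none

At 30 seats: Violet 4, Blue 3, Teal 12, Silver 11.
At 31 seats: Violet 4, Blue 3, Teal 12, Silver 12.
No province's allocation decreased.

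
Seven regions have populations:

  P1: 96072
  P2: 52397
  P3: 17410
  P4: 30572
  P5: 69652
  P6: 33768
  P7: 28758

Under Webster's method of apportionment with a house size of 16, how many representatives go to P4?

Standard divisor 328629/16 ≈ 20539.312; standard quotas: P1 4.677, P2 2.551, P3 0.848, P4 1.488, P5 3.391, P6 1.644, P7 1.400.
Rounding to the nearest integer gives P1 5, P2 3, P3 1, P4 1, P5 3, P6 2, P7 1 — total 16, matching the house size, so no adjustment is needed.
P4 receives 1.

1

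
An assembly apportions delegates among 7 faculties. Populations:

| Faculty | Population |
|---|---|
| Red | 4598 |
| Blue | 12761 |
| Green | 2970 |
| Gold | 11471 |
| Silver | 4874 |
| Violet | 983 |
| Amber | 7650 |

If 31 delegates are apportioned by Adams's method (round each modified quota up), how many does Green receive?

Standard divisor 45307/31 ≈ 1461.516; standard quotas: Red 3.146, Blue 8.731, Green 2.032, Gold 7.849, Silver 3.335, Violet 0.673, Amber 5.234.
Rounding up gives 4, 9, 3, 8, 4, 1, 6 = 35 seats, so the divisor must be adjusted.
With modified divisor 1600: modified quotas Red 2.874, Blue 7.976, Green 1.856, Gold 7.169, Silver 3.046, Violet 0.614, Amber 4.781.
Rounding up: Red 3, Blue 8, Green 2, Gold 8, Silver 4, Violet 1, Amber 5 (total 31).
Green receives 2.

2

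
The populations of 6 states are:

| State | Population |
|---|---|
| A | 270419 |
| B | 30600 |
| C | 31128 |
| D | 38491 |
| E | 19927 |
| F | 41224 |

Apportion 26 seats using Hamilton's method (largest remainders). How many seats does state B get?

Total 431789; standard divisor 431789/26 ≈ 16607.269.
Standard quotas: A 16.2832, B 1.8426, C 1.8744, D 2.3177, E 1.1999, F 2.4823.
Lower quotas: A 16, B 1, C 1, D 2, E 1, F 2 (sum 23, leaving 3 seats).
Remainders in descending order: C 0.8744, B 0.8426, F 0.4823, D 0.3177, A 0.2832, E 0.1999.
The surplus seats go to C, B, F.
B receives 2.

2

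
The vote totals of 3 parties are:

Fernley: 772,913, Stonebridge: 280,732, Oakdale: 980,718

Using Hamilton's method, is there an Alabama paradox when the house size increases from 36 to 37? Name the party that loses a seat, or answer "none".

none

At 36 seats: Fernley 14, Stonebridge 5, Oakdale 17.
At 37 seats: Fernley 14, Stonebridge 5, Oakdale 18.
No party's allocation decreased.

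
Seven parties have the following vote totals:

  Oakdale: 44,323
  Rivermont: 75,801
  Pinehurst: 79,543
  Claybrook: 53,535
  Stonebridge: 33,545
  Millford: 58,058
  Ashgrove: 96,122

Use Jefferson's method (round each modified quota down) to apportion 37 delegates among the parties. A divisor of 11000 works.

Oakdale 4, Rivermont 6, Pinehurst 7, Claybrook 4, Stonebridge 3, Millford 5, Ashgrove 8

With modified divisor 11000: modified quotas Oakdale 4.029, Rivermont 6.891, Pinehurst 7.231, Claybrook 4.867, Stonebridge 3.050, Millford 5.278, Ashgrove 8.738.
Rounding down: Oakdale 4, Rivermont 6, Pinehurst 7, Claybrook 4, Stonebridge 3, Millford 5, Ashgrove 8 (total 37).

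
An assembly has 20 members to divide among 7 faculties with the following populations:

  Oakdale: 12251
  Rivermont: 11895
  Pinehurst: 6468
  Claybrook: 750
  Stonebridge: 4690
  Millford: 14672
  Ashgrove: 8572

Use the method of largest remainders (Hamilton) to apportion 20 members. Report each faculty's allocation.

Oakdale 4; Rivermont 4; Pinehurst 2; Claybrook 0; Stonebridge 2; Millford 5; Ashgrove 3

The standard divisor is 59298/20 ≈ 2964.9.
Standard quotas: Oakdale 4.1320, Rivermont 4.0119, Pinehurst 2.1815, Claybrook 0.2530, Stonebridge 1.5818, Millford 4.9486, Ashgrove 2.8912.
Lower quotas: Oakdale 4, Rivermont 4, Pinehurst 2, Claybrook 0, Stonebridge 1, Millford 4, Ashgrove 2 (sum 17, leaving 3 seats).
Remainders in descending order: Millford 0.9486, Ashgrove 0.8912, Stonebridge 0.5818, Claybrook 0.2530, Pinehurst 0.1815, Oakdale 0.1320, Rivermont 0.0119.
Largest remainders: Millford, Ashgrove, Stonebridge receive the extra seats.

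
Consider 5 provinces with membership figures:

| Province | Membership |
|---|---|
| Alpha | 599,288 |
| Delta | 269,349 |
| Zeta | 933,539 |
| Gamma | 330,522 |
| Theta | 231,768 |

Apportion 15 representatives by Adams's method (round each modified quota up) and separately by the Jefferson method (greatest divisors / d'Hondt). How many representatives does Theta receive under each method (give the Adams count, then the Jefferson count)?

2 and 1

Adams: Alpha 4, Delta 2, Zeta 5, Gamma 2, Theta 2.
Jefferson: Alpha 4, Delta 2, Zeta 6, Gamma 2, Theta 1.
Theta gets 2 under Adams and 1 under Jefferson.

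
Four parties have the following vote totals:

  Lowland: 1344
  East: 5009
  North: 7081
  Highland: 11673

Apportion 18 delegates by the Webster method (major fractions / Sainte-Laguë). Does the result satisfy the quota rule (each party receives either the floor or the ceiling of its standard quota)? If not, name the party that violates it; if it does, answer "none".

Standard quotas: Lowland 0.964, East 3.591, North 5.077, Highland 8.369.
Webster allocation: Lowland 1, East 4, North 5, Highland 8.
Every allocation lies between the lower and upper quota.

none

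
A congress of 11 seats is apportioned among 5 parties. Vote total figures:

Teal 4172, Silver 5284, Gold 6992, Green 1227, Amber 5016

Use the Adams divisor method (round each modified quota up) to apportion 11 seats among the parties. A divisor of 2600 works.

With modified divisor 2600: modified quotas Teal 1.605, Silver 2.032, Gold 2.689, Green 0.472, Amber 1.929.
Rounding up: Teal 2, Silver 3, Gold 3, Green 1, Amber 2 (total 11).

Teal 2, Silver 3, Gold 3, Green 1, Amber 2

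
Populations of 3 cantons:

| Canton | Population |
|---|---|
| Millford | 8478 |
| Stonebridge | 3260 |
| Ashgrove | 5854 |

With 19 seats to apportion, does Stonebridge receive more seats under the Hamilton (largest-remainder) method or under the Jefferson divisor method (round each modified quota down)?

Hamilton

Hamilton: Millford 9, Stonebridge 4, Ashgrove 6.
Jefferson: Millford 10, Stonebridge 3, Ashgrove 6.
Stonebridge gets 4 under Hamilton and 3 under Jefferson.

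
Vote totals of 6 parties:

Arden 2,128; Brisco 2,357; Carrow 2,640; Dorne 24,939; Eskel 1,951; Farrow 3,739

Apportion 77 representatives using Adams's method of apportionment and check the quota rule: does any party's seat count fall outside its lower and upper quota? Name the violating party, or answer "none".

Standard quotas: Arden 4.340, Brisco 4.807, Carrow 5.384, Dorne 50.864, Eskel 3.979, Farrow 7.626.
Adams allocation: Arden 5, Brisco 5, Carrow 6, Dorne 49, Eskel 4, Farrow 8.
Dorne has quota 50.864 (lower 50, upper 51) but receives 49 — outside the quota interval.

Dorne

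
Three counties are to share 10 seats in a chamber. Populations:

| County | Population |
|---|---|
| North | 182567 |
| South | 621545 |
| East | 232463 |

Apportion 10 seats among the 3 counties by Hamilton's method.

Standard divisor: 1036575 ÷ 10 ≈ 103657.5.
Standard quotas: North 1.7613, South 5.9961, East 2.2426.
Lower quotas: North 1, South 5, East 2 (sum 8, leaving 2 seats).
Remainders in descending order: South 0.9961, North 0.7613, East 0.2426.
Largest remainders: South, North receive the extra seats.

North: 2; South: 6; East: 2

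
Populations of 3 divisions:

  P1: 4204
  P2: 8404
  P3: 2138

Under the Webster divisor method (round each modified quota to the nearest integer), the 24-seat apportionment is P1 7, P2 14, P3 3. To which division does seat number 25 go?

P3

Priority for the next seat is population ÷ (current seats + 0.5).
Priorities: P1 560.533, P2 579.586, P3 610.857.
Highest priority: P3.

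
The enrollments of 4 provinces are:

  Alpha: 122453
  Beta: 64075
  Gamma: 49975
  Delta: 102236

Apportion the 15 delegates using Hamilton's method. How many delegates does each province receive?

Alpha: 5, Beta: 3, Gamma: 2, Delta: 5

Total 338739; standard divisor 338739/15 ≈ 22582.6.
Standard quotas: Alpha 5.4224, Beta 2.8374, Gamma 2.2130, Delta 4.5272.
Lower quotas: Alpha 5, Beta 2, Gamma 2, Delta 4 (sum 13, leaving 2 seats).
Remainders in descending order: Beta 0.8374, Delta 0.5272, Alpha 0.4224, Gamma 0.2130.
The surplus seats go to Beta, Delta.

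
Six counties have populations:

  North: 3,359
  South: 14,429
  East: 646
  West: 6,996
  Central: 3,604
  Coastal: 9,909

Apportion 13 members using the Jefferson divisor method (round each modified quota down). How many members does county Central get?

Standard divisor 38943/13 ≈ 2995.615; standard quotas: North 1.121, South 4.817, East 0.216, West 2.335, Central 1.203, Coastal 3.308.
Rounding down gives 1, 4, 0, 2, 1, 3 = 11 seats, so the divisor must be adjusted.
With modified divisor 2440: modified quotas North 1.377, South 5.914, East 0.265, West 2.867, Central 1.477, Coastal 4.061.
Rounding down: North 1, South 5, East 0, West 2, Central 1, Coastal 4 (total 13).
Central receives 1.

1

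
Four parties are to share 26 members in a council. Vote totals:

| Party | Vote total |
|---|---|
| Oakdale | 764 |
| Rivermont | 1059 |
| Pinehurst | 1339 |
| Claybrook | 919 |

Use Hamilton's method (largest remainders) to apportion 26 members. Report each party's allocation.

Standard divisor: 4081 ÷ 26 ≈ 156.962.
Standard quotas: Oakdale 4.867, Rivermont 6.747, Pinehurst 8.531, Claybrook 5.855.
Lower quotas: Oakdale 4, Rivermont 6, Pinehurst 8, Claybrook 5 (sum 23, leaving 3 seats).
Remainders in descending order: Oakdale 0.867, Claybrook 0.855, Rivermont 0.747, Pinehurst 0.531.
The surplus seats go to Oakdale, Claybrook, Rivermont.

Oakdale: 5, Rivermont: 7, Pinehurst: 8, Claybrook: 6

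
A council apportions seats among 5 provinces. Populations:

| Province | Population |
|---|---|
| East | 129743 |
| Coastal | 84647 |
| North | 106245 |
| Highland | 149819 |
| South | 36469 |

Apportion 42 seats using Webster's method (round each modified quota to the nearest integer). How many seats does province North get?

Standard divisor 506923/42 ≈ 12069.595; standard quotas: East 10.750, Coastal 7.013, North 8.803, Highland 12.413, South 3.022.
Rounding to the nearest integer gives East 11, Coastal 7, North 9, Highland 12, South 3 — total 42, matching the house size, so no adjustment is needed.
North receives 9.

9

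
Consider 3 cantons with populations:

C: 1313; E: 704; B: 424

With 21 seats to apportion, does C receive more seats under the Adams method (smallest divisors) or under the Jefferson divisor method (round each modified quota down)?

Jefferson

Adams: C 11, E 6, B 4.
Jefferson: C 12, E 6, B 3.
C gets 11 under Adams and 12 under Jefferson.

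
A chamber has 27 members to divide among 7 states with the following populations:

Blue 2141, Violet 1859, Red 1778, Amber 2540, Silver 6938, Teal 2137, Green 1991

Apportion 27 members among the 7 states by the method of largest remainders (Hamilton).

Blue 3, Violet 3, Red 2, Amber 3, Silver 10, Teal 3, Green 3

Total 19384; standard divisor 19384/27 ≈ 717.926.
Standard quotas: Blue 2.9822, Violet 2.5894, Red 2.4766, Amber 3.5380, Silver 9.6639, Teal 2.9766, Green 2.7733.
Lower quotas: Blue 2, Violet 2, Red 2, Amber 3, Silver 9, Teal 2, Green 2 (sum 22, leaving 5 seats).
Remainders in descending order: Blue 0.9822, Teal 0.9766, Green 0.7733, Silver 0.6639, Violet 0.5894, Amber 0.5380, Red 0.4766.
The surplus seats go to Blue, Teal, Green, Silver, Violet.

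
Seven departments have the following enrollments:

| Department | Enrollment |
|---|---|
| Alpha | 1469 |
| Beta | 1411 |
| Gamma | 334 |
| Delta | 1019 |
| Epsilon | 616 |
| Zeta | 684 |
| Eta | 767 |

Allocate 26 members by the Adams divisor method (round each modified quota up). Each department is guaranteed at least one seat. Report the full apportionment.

Standard divisor 6300/26 ≈ 242.308; standard quotas: Alpha 6.063, Beta 5.823, Gamma 1.378, Delta 4.205, Epsilon 2.542, Zeta 2.823, Eta 3.165.
Rounding up gives 7, 6, 2, 5, 3, 3, 4 = 30 seats, so the divisor must be adjusted.
With modified divisor 290: modified quotas Alpha 5.066, Beta 4.866, Gamma 1.152, Delta 3.514, Epsilon 2.124, Zeta 2.359, Eta 2.645.
Rounding up: Alpha 6, Beta 5, Gamma 2, Delta 4, Epsilon 3, Zeta 3, Eta 3 (total 26).

Alpha=6; Beta=5; Gamma=2; Delta=4; Epsilon=3; Zeta=3; Eta=3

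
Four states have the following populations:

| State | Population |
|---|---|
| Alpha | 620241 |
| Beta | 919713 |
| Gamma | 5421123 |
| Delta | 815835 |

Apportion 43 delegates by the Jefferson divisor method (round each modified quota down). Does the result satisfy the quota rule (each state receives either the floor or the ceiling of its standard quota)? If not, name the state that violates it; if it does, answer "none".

Standard quotas: Alpha 3.429, Beta 5.085, Gamma 29.974, Delta 4.511.
Jefferson allocation: Alpha 3, Beta 5, Gamma 31, Delta 4.
Gamma has quota 29.974 (lower 29, upper 30) but receives 31 — outside the quota interval.

Gamma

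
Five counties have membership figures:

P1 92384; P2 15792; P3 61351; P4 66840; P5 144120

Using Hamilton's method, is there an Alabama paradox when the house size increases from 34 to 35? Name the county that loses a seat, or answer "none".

At 34 seats: P1 8, P2 1, P3 6, P4 6, P5 13.
At 35 seats: P1 9, P2 1, P3 6, P4 6, P5 13.
No county's allocation decreased.

none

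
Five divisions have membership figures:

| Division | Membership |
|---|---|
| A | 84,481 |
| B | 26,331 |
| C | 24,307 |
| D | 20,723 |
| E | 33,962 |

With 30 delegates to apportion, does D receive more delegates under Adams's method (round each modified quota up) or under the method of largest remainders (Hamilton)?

Adams: A 13, B 4, C 4, D 4, E 5.
Hamilton: A 13, B 4, C 4, D 3, E 6.
D gets 4 under Adams and 3 under Hamilton.

Adams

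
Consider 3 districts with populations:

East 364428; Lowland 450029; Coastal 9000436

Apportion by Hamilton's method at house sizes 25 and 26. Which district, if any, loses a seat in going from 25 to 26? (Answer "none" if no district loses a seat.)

At 25 seats: East 1, Lowland 1, Coastal 23.
At 26 seats: East 1, Lowland 1, Coastal 24.
No district's allocation decreased.

none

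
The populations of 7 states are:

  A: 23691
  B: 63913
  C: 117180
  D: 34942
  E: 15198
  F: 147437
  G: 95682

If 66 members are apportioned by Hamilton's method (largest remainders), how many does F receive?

Standard divisor: 498043 ÷ 66 ≈ 7546.106.
Standard quotas: A 3.1395, B 8.4697, C 15.5285, D 4.6305, E 2.0140, F 19.5382, G 12.6797.
Lower quotas: A 3, B 8, C 15, D 4, E 2, F 19, G 12 (sum 63, leaving 3 seats).
Remainders in descending order: G 0.6797, D 0.6305, F 0.5382, C 0.5285, B 0.4697, A 0.1395, E 0.0140.
The surplus seats go to G, D, F.
F receives 20.

20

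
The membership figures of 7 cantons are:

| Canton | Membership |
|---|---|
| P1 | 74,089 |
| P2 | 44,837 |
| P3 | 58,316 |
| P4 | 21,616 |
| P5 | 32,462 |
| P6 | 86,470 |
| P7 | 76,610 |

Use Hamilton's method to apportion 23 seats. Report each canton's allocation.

Standard divisor: 394400 ÷ 23 ≈ 17147.826.
Standard quotas: P1 4.3206, P2 2.6147, P3 3.4008, P4 1.2606, P5 1.8931, P6 5.0426, P7 4.4676.
Lower quotas: P1 4, P2 2, P3 3, P4 1, P5 1, P6 5, P7 4 (sum 20, leaving 3 seats).
Remainders in descending order: P5 0.8931, P2 0.6147, P7 0.4676, P3 0.4008, P1 0.3206, P4 0.2606, P6 0.0426.
The surplus seats go to P5, P2, P7.

P1: 4, P2: 3, P3: 3, P4: 1, P5: 2, P6: 5, P7: 5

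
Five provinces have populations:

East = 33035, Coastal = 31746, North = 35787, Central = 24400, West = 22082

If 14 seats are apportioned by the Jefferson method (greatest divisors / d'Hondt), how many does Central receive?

2

Standard divisor 147050/14 ≈ 10503.571; standard quotas: East 3.145, Coastal 3.022, North 3.407, Central 2.323, West 2.102.
Rounding down gives 3, 3, 3, 2, 2 = 13 seats, so the divisor must be adjusted.
With modified divisor 8600: modified quotas East 3.841, Coastal 3.691, North 4.161, Central 2.837, West 2.568.
Rounding down: East 3, Coastal 3, North 4, Central 2, West 2 (total 14).
Central receives 2.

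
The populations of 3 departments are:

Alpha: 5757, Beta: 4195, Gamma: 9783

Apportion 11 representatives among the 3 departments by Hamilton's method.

Alpha: 3, Beta: 2, Gamma: 6

The standard divisor is 19735/11 ≈ 1794.091.
Standard quotas: Alpha 3.2089, Beta 2.3382, Gamma 5.4529.
Lower quotas: Alpha 3, Beta 2, Gamma 5 (sum 10, leaving 1 seat).
Remainders in descending order: Gamma 0.4529, Beta 0.3382, Alpha 0.2089.
Largest remainder: Gamma receives the extra seat.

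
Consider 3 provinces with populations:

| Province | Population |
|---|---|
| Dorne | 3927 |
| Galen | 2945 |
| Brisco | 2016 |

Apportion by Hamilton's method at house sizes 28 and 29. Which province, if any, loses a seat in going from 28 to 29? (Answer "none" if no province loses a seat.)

none

At 28 seats: Dorne 13, Galen 9, Brisco 6.
At 29 seats: Dorne 13, Galen 10, Brisco 6.
No province's allocation decreased.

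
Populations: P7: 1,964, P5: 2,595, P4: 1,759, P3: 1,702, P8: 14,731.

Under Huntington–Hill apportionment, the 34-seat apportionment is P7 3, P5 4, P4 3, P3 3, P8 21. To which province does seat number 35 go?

Priority for the next seat is population ÷ (√(s·(s+1))).
Priorities: P7 566.958, P5 580.260, P4 507.780, P3 491.325, P8 685.348.
Highest priority: P8.

P8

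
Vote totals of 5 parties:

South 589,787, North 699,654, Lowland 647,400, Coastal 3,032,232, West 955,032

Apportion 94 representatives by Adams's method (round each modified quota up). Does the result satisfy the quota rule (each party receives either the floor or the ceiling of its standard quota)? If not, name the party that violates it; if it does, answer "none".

Coastal

Standard quotas: South 9.358, North 11.102, Lowland 10.273, Coastal 48.114, West 15.154.
Adams allocation: South 10, North 11, Lowland 11, Coastal 47, West 15.
Coastal has quota 48.114 (lower 48, upper 49) but receives 47 — outside the quota interval.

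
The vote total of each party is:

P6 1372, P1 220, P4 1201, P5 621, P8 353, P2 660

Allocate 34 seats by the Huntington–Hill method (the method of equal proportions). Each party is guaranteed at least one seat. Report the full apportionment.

With divisor 135: modified quotas P6 10.163, P1 1.630, P4 8.896, P5 4.600, P8 2.615, P2 4.889.
Geometric-mean thresholds: P6 √(10·11)=10.488, P1 √(1·2)=1.414, P4 √(8·9)=8.485, P5 √(4·5)=4.472, P8 √(2·3)=2.449, P2 √(4·5)=4.472.
Each quota rounded against its threshold gives P6 10, P1 2, P4 9, P5 5, P8 3, P2 5 (total 34).

P6=10; P1=2; P4=9; P5=5; P8=3; P2=5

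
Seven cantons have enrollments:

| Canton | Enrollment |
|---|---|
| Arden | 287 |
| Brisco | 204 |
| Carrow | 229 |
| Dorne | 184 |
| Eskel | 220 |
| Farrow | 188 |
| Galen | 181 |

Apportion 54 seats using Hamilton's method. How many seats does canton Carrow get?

8

Total 1493; standard divisor 1493/54 ≈ 27.648.
Standard quotas: Arden 10.380, Brisco 7.378, Carrow 8.283, Dorne 6.655, Eskel 7.957, Farrow 6.800, Galen 6.547.
Lower quotas: Arden 10, Brisco 7, Carrow 8, Dorne 6, Eskel 7, Farrow 6, Galen 6 (sum 50, leaving 4 seats).
Remainders in descending order: Eskel 0.957, Farrow 0.800, Dorne 0.655, Galen 0.547, Arden 0.380, Brisco 0.378, Carrow 0.283.
Largest remainders: Eskel, Farrow, Dorne, Galen receive the extra seats.
Carrow receives 8.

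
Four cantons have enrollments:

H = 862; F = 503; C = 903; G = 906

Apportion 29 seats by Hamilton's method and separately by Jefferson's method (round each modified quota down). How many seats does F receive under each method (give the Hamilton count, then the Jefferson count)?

Hamilton: H 8, F 5, C 8, G 8.
Jefferson: H 8, F 4, C 8, G 9.
F gets 5 under Hamilton and 4 under Jefferson.

5 and 4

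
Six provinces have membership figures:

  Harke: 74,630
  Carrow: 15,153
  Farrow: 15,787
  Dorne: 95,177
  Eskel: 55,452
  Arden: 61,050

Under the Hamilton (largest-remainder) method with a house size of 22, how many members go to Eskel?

Standard divisor: 317249 ÷ 22 ≈ 14420.409.
Standard quotas: Harke 5.1753, Carrow 1.0508, Farrow 1.0948, Dorne 6.6002, Eskel 3.8454, Arden 4.2336.
Lower quotas: Harke 5, Carrow 1, Farrow 1, Dorne 6, Eskel 3, Arden 4 (sum 20, leaving 2 seats).
Remainders in descending order: Eskel 0.8454, Dorne 0.6002, Arden 0.2336, Harke 0.1753, Farrow 0.0948, Carrow 0.0508.
Largest remainders: Eskel, Dorne receive the extra seats.
Eskel receives 4.

4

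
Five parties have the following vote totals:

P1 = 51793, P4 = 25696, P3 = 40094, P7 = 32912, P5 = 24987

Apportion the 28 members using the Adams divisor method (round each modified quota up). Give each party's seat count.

P1 8; P4 4; P3 7; P7 5; P5 4

Standard divisor 175482/28 ≈ 6267.214; standard quotas: P1 8.264, P4 4.100, P3 6.397, P7 5.251, P5 3.987.
Rounding up gives 9, 5, 7, 6, 4 = 31 seats, so the divisor must be adjusted.
With modified divisor 6630: modified quotas P1 7.812, P4 3.876, P3 6.047, P7 4.964, P5 3.769.
Rounding up: P1 8, P4 4, P3 7, P7 5, P5 4 (total 28).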